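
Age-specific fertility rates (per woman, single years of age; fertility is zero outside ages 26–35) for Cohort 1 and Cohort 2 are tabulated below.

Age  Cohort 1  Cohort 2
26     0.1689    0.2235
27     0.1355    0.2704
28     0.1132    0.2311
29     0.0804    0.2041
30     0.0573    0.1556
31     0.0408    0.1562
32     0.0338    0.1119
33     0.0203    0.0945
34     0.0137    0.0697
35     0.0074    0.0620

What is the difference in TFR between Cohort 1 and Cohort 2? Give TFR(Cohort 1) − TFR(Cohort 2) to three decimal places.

-0.908

Cohort 1:
  Sum of ASFRs = 0.1689 + 0.1355 + 0.1132 + 0.0804 + 0.0573 + 0.0408 + 0.0338 + 0.0203 + 0.0137 + 0.0074 = 0.6713
  TFR = 0.6713
Cohort 2:
  Sum of ASFRs = 0.2235 + 0.2704 + 0.2311 + 0.2041 + 0.1556 + 0.1562 + 0.1119 + 0.0945 + 0.0697 + 0.0620 = 1.5790
  TFR = 1.579
Difference = 0.6713 − 1.579 = -0.9077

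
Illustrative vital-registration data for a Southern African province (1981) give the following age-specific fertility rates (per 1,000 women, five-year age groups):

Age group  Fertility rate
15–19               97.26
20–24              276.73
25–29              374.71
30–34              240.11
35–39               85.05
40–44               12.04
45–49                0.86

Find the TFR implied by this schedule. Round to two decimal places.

5.43

Sum of ASFRs = 97.26 + 276.73 + 374.71 + 240.11 + 85.05 + 12.04 + 0.86 = 1086.76
TFR = 5 × 1086.76 / 1000 = 5.4338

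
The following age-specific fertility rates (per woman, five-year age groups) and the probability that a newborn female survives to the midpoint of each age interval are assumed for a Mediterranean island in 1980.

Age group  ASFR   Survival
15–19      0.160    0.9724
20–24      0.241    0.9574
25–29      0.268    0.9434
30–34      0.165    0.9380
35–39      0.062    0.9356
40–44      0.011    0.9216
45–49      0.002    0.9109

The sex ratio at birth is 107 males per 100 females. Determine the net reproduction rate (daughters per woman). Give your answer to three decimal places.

Proportion female at birth = 100 / (100 + 107) = 0.48309.
Each age group contributes 5 × ASFR × survival:
  15–19: 5 × 0.160 × 0.9724 = 0.77792
  20–24: 5 × 0.241 × 0.9574 = 1.15367
  25–29: 5 × 0.268 × 0.9434 = 1.26416
  30–34: 5 × 0.165 × 0.9380 = 0.77385
  35–39: 5 × 0.062 × 0.9356 = 0.29004
  40–44: 5 × 0.011 × 0.9216 = 0.05069
  45–49: 5 × 0.002 × 0.9109 = 0.00911
Sum = 4.31944
NRR = 0.48309 × 4.31944 = 2.08668
An NRR exceeding 1 indicates intrinsic growth under these rates.

2.087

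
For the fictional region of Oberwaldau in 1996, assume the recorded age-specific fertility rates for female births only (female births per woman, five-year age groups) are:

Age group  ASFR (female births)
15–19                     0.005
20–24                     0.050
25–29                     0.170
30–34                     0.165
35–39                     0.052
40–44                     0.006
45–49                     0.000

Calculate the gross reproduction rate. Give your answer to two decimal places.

2.24

Sum of female ASFRs = 0.005 + 0.050 + 0.170 + 0.165 + 0.052 + 0.006 + 0.000 = 0.448
GRR = 5 × 0.448 = 2.24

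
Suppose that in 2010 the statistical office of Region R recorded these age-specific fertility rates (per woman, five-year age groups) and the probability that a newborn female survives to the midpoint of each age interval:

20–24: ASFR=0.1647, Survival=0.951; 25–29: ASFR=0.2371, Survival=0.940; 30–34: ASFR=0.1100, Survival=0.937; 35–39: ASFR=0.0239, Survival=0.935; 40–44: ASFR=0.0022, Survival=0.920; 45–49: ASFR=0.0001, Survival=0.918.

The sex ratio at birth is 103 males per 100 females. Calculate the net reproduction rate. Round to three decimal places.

1.249

Proportion female at birth = 100 / (100 + 103) = 0.49261.
Weighting each age-specific rate by interval width and survival:
  20–24: 5 × 0.1647 × 0.951 = 0.78315
  25–29: 5 × 0.2371 × 0.940 = 1.11437
  30–34: 5 × 0.1100 × 0.937 = 0.51535
  35–39: 5 × 0.0239 × 0.935 = 0.11173
  40–44: 5 × 0.0022 × 0.920 = 0.01012
  45–49: 5 × 0.0001 × 0.918 = 0.00046
Sum = 2.53518
NRR = 0.49261 × 2.53518 = 1.24886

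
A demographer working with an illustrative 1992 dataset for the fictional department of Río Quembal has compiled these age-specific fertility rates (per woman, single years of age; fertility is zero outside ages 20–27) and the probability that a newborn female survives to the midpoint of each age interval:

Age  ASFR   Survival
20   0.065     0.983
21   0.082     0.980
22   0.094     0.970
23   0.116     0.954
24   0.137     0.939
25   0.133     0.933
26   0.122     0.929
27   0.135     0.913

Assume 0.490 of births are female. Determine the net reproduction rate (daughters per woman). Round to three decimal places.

Proportion female at birth = 0.490.
Per-age-group product (1 × ASFR × survival probability):
  20: 1 × 0.065 × 0.983 = 0.06390
  21: 1 × 0.082 × 0.980 = 0.08036
  22: 1 × 0.094 × 0.970 = 0.09118
  23: 1 × 0.116 × 0.954 = 0.11066
  24: 1 × 0.137 × 0.939 = 0.12864
  25: 1 × 0.133 × 0.933 = 0.12409
  26: 1 × 0.122 × 0.929 = 0.11334
  27: 1 × 0.135 × 0.913 = 0.12326
Sum = 0.83543
NRR = 0.490 × 0.83543 = 0.40936
An NRR under 1 implies long-run decline under these rates.

0.409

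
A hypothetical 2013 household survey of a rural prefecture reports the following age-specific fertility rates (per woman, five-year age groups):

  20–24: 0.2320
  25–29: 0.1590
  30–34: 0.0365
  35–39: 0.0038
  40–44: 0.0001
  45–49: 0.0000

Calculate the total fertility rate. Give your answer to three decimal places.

2.157

Sum of ASFRs = 0.2320 + 0.1590 + 0.0365 + 0.0038 + 0.0001 + 0.0000 = 0.4314
TFR = 5 × 0.4314 = 2.157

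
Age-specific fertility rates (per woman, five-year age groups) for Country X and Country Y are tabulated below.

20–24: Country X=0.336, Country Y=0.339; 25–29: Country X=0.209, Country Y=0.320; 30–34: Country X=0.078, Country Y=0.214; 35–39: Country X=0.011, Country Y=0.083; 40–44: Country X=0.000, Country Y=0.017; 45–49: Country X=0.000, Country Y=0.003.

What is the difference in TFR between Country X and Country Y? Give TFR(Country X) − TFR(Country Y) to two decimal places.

-1.71

Country X:
  Sum of ASFRs = 0.336 + 0.209 + 0.078 + 0.011 + 0.000 + 0.000 = 0.634
  TFR = 5 × 0.634 = 3.17
Country Y:
  Sum of ASFRs = 0.339 + 0.320 + 0.214 + 0.083 + 0.017 + 0.003 = 0.976
  TFR = 5 × 0.976 = 4.88
Difference = 3.17 − 4.88 = -1.71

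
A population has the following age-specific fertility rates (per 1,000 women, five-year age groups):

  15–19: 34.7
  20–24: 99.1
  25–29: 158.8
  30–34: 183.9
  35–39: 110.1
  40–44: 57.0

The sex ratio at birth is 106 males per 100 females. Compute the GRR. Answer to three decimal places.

Proportion female at birth = 100 / (100 + 106) = 0.48544.
Sum of ASFRs = 34.7 + 99.1 + 158.8 + 183.9 + 110.1 + 57.0 = 643.6
TFR = 5 × 643.6 / 1000 = 3.218
GRR = 0.48544 × 3.218 = 1.56215

1.562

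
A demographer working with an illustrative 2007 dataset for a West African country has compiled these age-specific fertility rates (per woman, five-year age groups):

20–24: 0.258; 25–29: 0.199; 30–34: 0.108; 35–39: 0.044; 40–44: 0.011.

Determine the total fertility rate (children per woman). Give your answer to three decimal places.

Sum of ASFRs = 0.258 + 0.199 + 0.108 + 0.044 + 0.011 = 0.620
TFR = 5 × 0.620 = 3.1

3.100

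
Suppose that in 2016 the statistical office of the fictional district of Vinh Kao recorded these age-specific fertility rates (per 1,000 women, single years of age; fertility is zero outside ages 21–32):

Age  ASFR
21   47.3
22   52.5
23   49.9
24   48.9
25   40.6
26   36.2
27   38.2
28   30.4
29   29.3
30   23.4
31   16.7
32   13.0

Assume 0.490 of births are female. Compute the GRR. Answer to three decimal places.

0.209

Proportion female at birth = 0.490.
Sum of ASFRs = 47.3 + 52.5 + 49.9 + 48.9 + 40.6 + 36.2 + 38.2 + 30.4 + 29.3 + 23.4 + 16.7 + 13.0 = 426.4
TFR = 426.4 / 1000 = 0.4264
GRR = 0.490 × 0.4264 = 0.20894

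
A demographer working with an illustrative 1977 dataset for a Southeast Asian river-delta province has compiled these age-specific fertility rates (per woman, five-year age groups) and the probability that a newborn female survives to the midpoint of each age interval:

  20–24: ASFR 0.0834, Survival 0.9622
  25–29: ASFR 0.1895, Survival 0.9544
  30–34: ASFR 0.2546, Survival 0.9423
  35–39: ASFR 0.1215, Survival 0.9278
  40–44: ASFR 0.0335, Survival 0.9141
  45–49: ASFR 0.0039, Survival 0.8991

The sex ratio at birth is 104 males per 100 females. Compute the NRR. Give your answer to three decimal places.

Proportion female at birth = 100 / (100 + 104) = 0.49020.
Survival-weighted fertility by age (5·fₓ·Sₓ):
  20–24: 5 × 0.0834 × 0.9622 = 0.40124
  25–29: 5 × 0.1895 × 0.9544 = 0.90429
  30–34: 5 × 0.2546 × 0.9423 = 1.19955
  35–39: 5 × 0.1215 × 0.9278 = 0.56364
  40–44: 5 × 0.0335 × 0.9141 = 0.15311
  45–49: 5 × 0.0039 × 0.8991 = 0.01753
Sum = 3.23936
NRR = 0.49020 × 3.23936 = 1.58793

1.588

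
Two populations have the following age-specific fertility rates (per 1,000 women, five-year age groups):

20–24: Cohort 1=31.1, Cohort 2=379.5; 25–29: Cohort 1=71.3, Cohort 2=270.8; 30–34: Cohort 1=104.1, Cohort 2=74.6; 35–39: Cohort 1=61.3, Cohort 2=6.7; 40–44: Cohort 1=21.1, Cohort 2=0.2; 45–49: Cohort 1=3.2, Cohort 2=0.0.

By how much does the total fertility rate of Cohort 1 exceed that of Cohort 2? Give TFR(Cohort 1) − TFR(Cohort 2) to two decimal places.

-2.20

Cohort 1:
  Sum of ASFRs = 31.1 + 71.3 + 104.1 + 61.3 + 21.1 + 3.2 = 292.1
  TFR = 5 × 292.1 / 1000 = 1.4605
Cohort 2:
  Sum of ASFRs = 379.5 + 270.8 + 74.6 + 6.7 + 0.2 + 0.0 = 731.8
  TFR = 5 × 731.8 / 1000 = 3.659
Difference = 1.4605 − 3.659 = -2.1985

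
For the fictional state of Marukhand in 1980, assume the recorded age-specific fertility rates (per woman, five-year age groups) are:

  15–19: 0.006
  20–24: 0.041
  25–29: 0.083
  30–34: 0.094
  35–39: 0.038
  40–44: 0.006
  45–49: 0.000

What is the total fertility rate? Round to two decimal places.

1.34

Sum of ASFRs = 0.006 + 0.041 + 0.083 + 0.094 + 0.038 + 0.006 + 0.000 = 0.268
TFR = 5 × 0.268 = 1.34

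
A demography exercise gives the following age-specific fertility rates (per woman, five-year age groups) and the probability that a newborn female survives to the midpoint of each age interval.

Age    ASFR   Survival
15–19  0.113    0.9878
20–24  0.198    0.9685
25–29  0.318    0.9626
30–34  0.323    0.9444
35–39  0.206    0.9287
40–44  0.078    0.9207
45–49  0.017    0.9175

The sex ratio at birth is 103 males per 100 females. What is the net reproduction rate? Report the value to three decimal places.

2.939

Proportion female at birth = 100 / (100 + 103) = 0.49261.
Survival-weighted fertility by age (5·fₓ·Sₓ):
  15–19: 5 × 0.113 × 0.9878 = 0.55811
  20–24: 5 × 0.198 × 0.9685 = 0.95882
  25–29: 5 × 0.318 × 0.9626 = 1.53053
  30–34: 5 × 0.323 × 0.9444 = 1.52521
  35–39: 5 × 0.206 × 0.9287 = 0.95656
  40–44: 5 × 0.078 × 0.9207 = 0.35907
  45–49: 5 × 0.017 × 0.9175 = 0.07799
Sum = 5.96629
NRR = 0.49261 × 5.96629 = 2.93905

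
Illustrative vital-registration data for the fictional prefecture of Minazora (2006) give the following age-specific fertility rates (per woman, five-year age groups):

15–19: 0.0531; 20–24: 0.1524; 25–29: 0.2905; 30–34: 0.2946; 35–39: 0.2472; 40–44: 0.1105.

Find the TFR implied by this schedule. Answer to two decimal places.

Sum of ASFRs = 0.0531 + 0.1524 + 0.2905 + 0.2946 + 0.2472 + 0.1105 = 1.1483
TFR = 5 × 1.1483 = 5.7415

5.74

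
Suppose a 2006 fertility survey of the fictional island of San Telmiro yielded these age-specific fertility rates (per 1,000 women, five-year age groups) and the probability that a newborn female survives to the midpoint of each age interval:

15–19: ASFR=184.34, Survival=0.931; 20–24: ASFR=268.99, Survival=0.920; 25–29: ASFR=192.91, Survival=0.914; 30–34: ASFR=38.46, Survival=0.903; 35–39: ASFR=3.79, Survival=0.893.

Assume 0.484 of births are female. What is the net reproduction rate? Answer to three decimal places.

1.533

Proportion female at birth = 0.484.
Survival-weighted fertility by age (5·fₓ·Sₓ):
  15–19: 5 × 184.34/1000 × 0.931 = 0.85810
  20–24: 5 × 268.99/1000 × 0.920 = 1.23735
  25–29: 5 × 192.91/1000 × 0.914 = 0.88160
  30–34: 5 × 38.46/1000 × 0.903 = 0.17365
  35–39: 5 × 3.79/1000 × 0.893 = 0.01692
Sum = 3.16762
NRR = 0.484 × 3.16762 = 1.53313
An NRR exceeding 1 indicates intrinsic growth under these rates.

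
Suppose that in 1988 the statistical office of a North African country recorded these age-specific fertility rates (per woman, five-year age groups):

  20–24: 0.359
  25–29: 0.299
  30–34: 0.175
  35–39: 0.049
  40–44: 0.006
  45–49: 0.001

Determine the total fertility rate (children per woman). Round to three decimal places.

Sum of ASFRs = 0.359 + 0.299 + 0.175 + 0.049 + 0.006 + 0.001 = 0.889
TFR = 5 × 0.889 = 4.445

4.445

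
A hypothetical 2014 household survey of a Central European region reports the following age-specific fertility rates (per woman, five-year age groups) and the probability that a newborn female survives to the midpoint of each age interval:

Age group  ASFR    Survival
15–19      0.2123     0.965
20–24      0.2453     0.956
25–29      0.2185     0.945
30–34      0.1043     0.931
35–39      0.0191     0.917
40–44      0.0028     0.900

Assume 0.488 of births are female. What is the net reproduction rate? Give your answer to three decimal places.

1.862

Proportion female at birth = 0.488.
Weighting each age-specific rate by interval width and survival:
  15–19: 5 × 0.2123 × 0.965 = 1.02435
  20–24: 5 × 0.2453 × 0.956 = 1.17253
  25–29: 5 × 0.2185 × 0.945 = 1.03241
  30–34: 5 × 0.1043 × 0.931 = 0.48552
  35–39: 5 × 0.0191 × 0.917 = 0.08757
  40–44: 5 × 0.0028 × 0.900 = 0.01260
Sum = 3.81498
NRR = 0.488 × 3.81498 = 1.86171
An NRR exceeding 1 indicates intrinsic growth under these rates.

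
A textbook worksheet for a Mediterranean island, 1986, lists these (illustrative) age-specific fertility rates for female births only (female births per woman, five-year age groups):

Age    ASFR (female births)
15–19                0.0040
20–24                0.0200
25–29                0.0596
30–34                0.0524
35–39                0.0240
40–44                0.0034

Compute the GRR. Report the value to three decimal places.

Sum of female ASFRs = 0.0040 + 0.0200 + 0.0596 + 0.0524 + 0.0240 + 0.0034 = 0.1634
GRR = 5 × 0.1634 = 0.817

0.817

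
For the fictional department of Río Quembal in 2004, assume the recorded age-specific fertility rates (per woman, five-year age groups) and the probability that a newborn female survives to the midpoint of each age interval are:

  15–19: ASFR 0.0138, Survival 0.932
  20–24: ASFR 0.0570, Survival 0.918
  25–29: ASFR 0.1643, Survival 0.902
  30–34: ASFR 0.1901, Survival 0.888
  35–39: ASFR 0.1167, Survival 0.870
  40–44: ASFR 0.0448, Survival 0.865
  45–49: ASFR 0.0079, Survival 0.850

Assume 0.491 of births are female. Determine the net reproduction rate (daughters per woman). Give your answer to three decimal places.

Proportion female at birth = 0.491.
Per-age-group product (5 × ASFR × survival probability):
  15–19: 5 × 0.0138 × 0.932 = 0.06431
  20–24: 5 × 0.0570 × 0.918 = 0.26163
  25–29: 5 × 0.1643 × 0.902 = 0.74099
  30–34: 5 × 0.1901 × 0.888 = 0.84404
  35–39: 5 × 0.1167 × 0.870 = 0.50765
  40–44: 5 × 0.0448 × 0.865 = 0.19376
  45–49: 5 × 0.0079 × 0.850 = 0.03358
Sum = 2.64596
NRR = 0.491 × 2.64596 = 1.29917
NRR > 1, so each generation more than replaces itself.

1.299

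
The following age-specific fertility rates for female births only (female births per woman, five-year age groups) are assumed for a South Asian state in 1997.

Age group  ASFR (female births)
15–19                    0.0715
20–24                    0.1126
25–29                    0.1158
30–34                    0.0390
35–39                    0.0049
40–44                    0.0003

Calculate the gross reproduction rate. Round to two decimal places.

1.72

Sum of female ASFRs = 0.0715 + 0.1126 + 0.1158 + 0.0390 + 0.0049 + 0.0003 = 0.3441
GRR = 5 × 0.3441 = 1.7205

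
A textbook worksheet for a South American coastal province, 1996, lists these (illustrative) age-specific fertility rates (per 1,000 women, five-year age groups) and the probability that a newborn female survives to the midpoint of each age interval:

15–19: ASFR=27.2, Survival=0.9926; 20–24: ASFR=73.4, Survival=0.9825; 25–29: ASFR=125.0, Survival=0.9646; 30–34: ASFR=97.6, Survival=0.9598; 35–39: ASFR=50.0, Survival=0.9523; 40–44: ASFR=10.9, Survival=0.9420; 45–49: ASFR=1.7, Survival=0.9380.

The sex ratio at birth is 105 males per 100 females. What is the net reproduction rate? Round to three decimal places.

Proportion female at birth = 100 / (100 + 105) = 0.48780.
Each age group contributes 5 × ASFR × survival:
  15–19: 5 × 27.2/1000 × 0.9926 = 0.13499
  20–24: 5 × 73.4/1000 × 0.9825 = 0.36058
  25–29: 5 × 125.0/1000 × 0.9646 = 0.60288
  30–34: 5 × 97.6/1000 × 0.9598 = 0.46838
  35–39: 5 × 50.0/1000 × 0.9523 = 0.23808
  40–44: 5 × 10.9/1000 × 0.9420 = 0.05134
  45–49: 5 × 1.7/1000 × 0.9380 = 0.00797
Sum = 1.86422
NRR = 0.48780 × 1.86422 = 0.90937
NRR < 1, so the cohort does not fully replace itself.

0.909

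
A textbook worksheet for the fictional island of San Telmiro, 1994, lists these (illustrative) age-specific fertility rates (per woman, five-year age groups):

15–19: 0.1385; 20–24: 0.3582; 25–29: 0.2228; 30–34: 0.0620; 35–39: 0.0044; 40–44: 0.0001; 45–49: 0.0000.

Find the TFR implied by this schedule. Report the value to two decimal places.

Sum of ASFRs = 0.1385 + 0.3582 + 0.2228 + 0.0620 + 0.0044 + 0.0001 + 0.0000 = 0.7860
TFR = 5 × 0.7860 = 3.93

3.93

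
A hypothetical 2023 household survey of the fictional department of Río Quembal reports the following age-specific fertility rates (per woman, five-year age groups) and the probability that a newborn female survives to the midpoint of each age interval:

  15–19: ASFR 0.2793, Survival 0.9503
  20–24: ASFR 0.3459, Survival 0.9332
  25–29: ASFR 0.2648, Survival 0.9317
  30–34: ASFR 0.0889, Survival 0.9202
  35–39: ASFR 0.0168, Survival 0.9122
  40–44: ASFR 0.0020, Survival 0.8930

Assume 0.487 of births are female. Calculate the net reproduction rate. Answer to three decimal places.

2.274

Proportion female at birth = 0.487.
Each age group contributes 5 × ASFR × survival:
  15–19: 5 × 0.2793 × 0.9503 = 1.32709
  20–24: 5 × 0.3459 × 0.9332 = 1.61397
  25–29: 5 × 0.2648 × 0.9317 = 1.23357
  30–34: 5 × 0.0889 × 0.9202 = 0.40903
  35–39: 5 × 0.0168 × 0.9122 = 0.07662
  40–44: 5 × 0.0020 × 0.8930 = 0.00893
Sum = 4.66921
NRR = 0.487 × 4.66921 = 2.27391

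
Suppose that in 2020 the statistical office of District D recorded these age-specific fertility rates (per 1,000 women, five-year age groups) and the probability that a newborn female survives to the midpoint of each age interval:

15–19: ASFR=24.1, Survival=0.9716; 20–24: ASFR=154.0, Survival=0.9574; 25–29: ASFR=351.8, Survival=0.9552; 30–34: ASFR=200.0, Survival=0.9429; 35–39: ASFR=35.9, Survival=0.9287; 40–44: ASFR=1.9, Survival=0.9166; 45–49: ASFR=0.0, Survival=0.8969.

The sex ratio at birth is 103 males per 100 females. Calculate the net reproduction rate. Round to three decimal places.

Proportion female at birth = 100 / (100 + 103) = 0.49261.
Weighting each age-specific rate by interval width and survival:
  15–19: 5 × 24.1/1000 × 0.9716 = 0.11708
  20–24: 5 × 154.0/1000 × 0.9574 = 0.73720
  25–29: 5 × 351.8/1000 × 0.9552 = 1.68020
  30–34: 5 × 200.0/1000 × 0.9429 = 0.94290
  35–39: 5 × 35.9/1000 × 0.9287 = 0.16670
  40–44: 5 × 1.9/1000 × 0.9166 = 0.00871
  45–49: 5 × 0.0/1000 × 0.8969 = 0.00000
Sum = 3.65279
NRR = 0.49261 × 3.65279 = 1.79940
With NRR above 1 the population is above replacement fertility.

1.799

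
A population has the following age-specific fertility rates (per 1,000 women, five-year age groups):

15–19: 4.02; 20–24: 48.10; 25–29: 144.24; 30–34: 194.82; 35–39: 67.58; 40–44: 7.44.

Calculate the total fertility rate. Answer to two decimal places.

2.33

Sum of ASFRs = 4.02 + 48.10 + 144.24 + 194.82 + 67.58 + 7.44 = 466.20
TFR = 5 × 466.20 / 1000 = 2.331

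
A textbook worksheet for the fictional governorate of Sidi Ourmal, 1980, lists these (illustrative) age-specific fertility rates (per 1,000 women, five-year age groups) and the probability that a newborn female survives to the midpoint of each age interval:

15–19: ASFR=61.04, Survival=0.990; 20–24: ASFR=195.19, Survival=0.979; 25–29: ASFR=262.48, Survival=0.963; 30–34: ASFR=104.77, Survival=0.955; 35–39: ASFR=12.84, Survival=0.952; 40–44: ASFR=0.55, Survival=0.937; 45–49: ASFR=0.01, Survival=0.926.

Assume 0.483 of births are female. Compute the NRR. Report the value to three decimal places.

Proportion female at birth = 0.483.
Weighting each age-specific rate by interval width and survival:
  15–19: 5 × 61.04/1000 × 0.990 = 0.30215
  20–24: 5 × 195.19/1000 × 0.979 = 0.95546
  25–29: 5 × 262.48/1000 × 0.963 = 1.26384
  30–34: 5 × 104.77/1000 × 0.955 = 0.50028
  35–39: 5 × 12.84/1000 × 0.952 = 0.06112
  40–44: 5 × 0.55/1000 × 0.937 = 0.00258
  45–49: 5 × 0.01/1000 × 0.926 = 0.00005
Sum = 3.08548
NRR = 0.483 × 3.08548 = 1.49029
With NRR above 1 the population is above replacement fertility.

1.490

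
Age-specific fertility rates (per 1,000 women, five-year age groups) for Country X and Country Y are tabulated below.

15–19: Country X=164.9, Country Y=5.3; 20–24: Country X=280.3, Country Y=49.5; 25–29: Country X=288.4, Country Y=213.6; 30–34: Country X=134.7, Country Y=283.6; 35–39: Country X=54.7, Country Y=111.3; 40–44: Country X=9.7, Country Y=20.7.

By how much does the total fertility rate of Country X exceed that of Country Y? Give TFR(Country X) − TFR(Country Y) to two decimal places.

1.24

Country X:
  Sum of ASFRs = 164.9 + 280.3 + 288.4 + 134.7 + 54.7 + 9.7 = 932.7
  TFR = 5 × 932.7 / 1000 = 4.6635
Country Y:
  Sum of ASFRs = 5.3 + 49.5 + 213.6 + 283.6 + 111.3 + 20.7 = 684.0
  TFR = 5 × 684.0 / 1000 = 3.42
Difference = 4.6635 − 3.42 = 1.2435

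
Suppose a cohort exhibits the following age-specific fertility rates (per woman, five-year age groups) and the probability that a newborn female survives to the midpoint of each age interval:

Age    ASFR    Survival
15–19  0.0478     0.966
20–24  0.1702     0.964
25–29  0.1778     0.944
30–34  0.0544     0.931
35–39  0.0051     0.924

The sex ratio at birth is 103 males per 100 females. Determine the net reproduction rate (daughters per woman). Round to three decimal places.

Proportion female at birth = 100 / (100 + 103) = 0.49261.
Survival-weighted fertility by age (5·fₓ·Sₓ):
  15–19: 5 × 0.0478 × 0.966 = 0.23087
  20–24: 5 × 0.1702 × 0.964 = 0.82036
  25–29: 5 × 0.1778 × 0.944 = 0.83922
  30–34: 5 × 0.0544 × 0.931 = 0.25323
  35–39: 5 × 0.0051 × 0.924 = 0.02356
Sum = 2.16724
NRR = 0.49261 × 2.16724 = 1.06760
With NRR above 1 the population is above replacement fertility.

1.068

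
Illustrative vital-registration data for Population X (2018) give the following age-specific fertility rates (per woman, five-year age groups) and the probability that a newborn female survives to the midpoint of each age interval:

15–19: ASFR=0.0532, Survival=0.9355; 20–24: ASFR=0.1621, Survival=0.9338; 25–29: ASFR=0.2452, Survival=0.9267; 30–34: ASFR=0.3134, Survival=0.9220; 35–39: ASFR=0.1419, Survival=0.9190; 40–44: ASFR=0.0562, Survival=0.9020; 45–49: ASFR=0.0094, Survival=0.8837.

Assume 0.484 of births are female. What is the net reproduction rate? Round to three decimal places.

Proportion female at birth = 0.484.
Weighting each age-specific rate by interval width and survival:
  15–19: 5 × 0.0532 × 0.9355 = 0.24884
  20–24: 5 × 0.1621 × 0.9338 = 0.75684
  25–29: 5 × 0.2452 × 0.9267 = 1.13613
  30–34: 5 × 0.3134 × 0.9220 = 1.44477
  35–39: 5 × 0.1419 × 0.9190 = 0.65203
  40–44: 5 × 0.0562 × 0.9020 = 0.25346
  45–49: 5 × 0.0094 × 0.8837 = 0.04153
Sum = 4.53360
NRR = 0.484 × 4.53360 = 2.19426
An NRR exceeding 1 indicates intrinsic growth under these rates.

2.194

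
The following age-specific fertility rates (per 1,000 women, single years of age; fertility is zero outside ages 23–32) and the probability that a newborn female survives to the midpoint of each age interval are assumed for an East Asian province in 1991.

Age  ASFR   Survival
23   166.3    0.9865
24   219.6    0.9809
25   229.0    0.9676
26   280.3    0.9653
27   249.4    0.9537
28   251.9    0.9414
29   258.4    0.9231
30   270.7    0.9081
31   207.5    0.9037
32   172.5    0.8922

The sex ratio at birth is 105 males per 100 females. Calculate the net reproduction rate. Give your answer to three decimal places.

Proportion female at birth = 100 / (100 + 105) = 0.48780.
Weighting each age-specific rate by interval width and survival:
  23: 1 × 166.3/1000 × 0.9865 = 0.16405
  24: 1 × 219.6/1000 × 0.9809 = 0.21541
  25: 1 × 229.0/1000 × 0.9676 = 0.22158
  26: 1 × 280.3/1000 × 0.9653 = 0.27057
  27: 1 × 249.4/1000 × 0.9537 = 0.23785
  28: 1 × 251.9/1000 × 0.9414 = 0.23714
  29: 1 × 258.4/1000 × 0.9231 = 0.23853
  30: 1 × 270.7/1000 × 0.9081 = 0.24582
  31: 1 × 207.5/1000 × 0.9037 = 0.18752
  32: 1 × 172.5/1000 × 0.8922 = 0.15390
Sum = 2.17237
NRR = 0.48780 × 2.17237 = 1.05968
An NRR exceeding 1 indicates intrinsic growth under these rates.

1.060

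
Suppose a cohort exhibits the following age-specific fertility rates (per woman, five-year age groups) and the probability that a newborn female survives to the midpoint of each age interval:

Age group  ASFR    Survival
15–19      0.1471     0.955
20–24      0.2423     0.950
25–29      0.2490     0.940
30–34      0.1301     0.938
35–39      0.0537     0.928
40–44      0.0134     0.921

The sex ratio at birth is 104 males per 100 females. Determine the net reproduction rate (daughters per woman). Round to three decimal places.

Proportion female at birth = 100 / (100 + 104) = 0.49020.
Weighting each age-specific rate by interval width and survival:
  15–19: 5 × 0.1471 × 0.955 = 0.70240
  20–24: 5 × 0.2423 × 0.950 = 1.15093
  25–29: 5 × 0.2490 × 0.940 = 1.17030
  30–34: 5 × 0.1301 × 0.938 = 0.61017
  35–39: 5 × 0.0537 × 0.928 = 0.24917
  40–44: 5 × 0.0134 × 0.921 = 0.06171
Sum = 3.94468
NRR = 0.49020 × 3.94468 = 1.93368

1.934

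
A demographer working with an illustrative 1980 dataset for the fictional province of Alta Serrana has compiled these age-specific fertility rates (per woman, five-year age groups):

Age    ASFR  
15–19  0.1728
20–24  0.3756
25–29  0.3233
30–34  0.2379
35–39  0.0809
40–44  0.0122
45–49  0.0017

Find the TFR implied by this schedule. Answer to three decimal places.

6.022

Sum of ASFRs = 0.1728 + 0.3756 + 0.3233 + 0.2379 + 0.0809 + 0.0122 + 0.0017 = 1.2044
TFR = 5 × 1.2044 = 6.022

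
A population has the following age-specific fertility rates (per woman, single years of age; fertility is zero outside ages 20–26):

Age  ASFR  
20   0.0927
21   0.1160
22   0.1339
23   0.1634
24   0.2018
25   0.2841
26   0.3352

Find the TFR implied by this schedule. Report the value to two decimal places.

Sum of ASFRs = 0.0927 + 0.1160 + 0.1339 + 0.1634 + 0.2018 + 0.2841 + 0.3352 = 1.3271
TFR = 1.3271

1.33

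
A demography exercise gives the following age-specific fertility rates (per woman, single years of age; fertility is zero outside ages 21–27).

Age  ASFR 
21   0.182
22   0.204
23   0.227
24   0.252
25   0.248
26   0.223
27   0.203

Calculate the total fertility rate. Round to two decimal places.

Sum of ASFRs = 0.182 + 0.204 + 0.227 + 0.252 + 0.248 + 0.223 + 0.203 = 1.539
TFR = 1.539

1.54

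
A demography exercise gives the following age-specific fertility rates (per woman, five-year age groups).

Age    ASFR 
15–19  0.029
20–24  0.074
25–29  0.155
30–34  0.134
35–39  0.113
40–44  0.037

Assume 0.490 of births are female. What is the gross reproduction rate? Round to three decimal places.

1.328

Proportion female at birth = 0.490.
Sum of ASFRs = 0.029 + 0.074 + 0.155 + 0.134 + 0.113 + 0.037 = 0.542
TFR = 5 × 0.542 = 2.71
GRR = 0.490 × 2.71 = 1.32790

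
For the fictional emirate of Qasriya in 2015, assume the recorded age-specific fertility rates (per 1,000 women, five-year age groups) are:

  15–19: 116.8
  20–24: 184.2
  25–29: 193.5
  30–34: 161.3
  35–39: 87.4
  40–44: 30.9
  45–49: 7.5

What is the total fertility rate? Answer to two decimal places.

Sum of ASFRs = 116.8 + 184.2 + 193.5 + 161.3 + 87.4 + 30.9 + 7.5 = 781.6
TFR = 5 × 781.6 / 1000 = 3.908

3.91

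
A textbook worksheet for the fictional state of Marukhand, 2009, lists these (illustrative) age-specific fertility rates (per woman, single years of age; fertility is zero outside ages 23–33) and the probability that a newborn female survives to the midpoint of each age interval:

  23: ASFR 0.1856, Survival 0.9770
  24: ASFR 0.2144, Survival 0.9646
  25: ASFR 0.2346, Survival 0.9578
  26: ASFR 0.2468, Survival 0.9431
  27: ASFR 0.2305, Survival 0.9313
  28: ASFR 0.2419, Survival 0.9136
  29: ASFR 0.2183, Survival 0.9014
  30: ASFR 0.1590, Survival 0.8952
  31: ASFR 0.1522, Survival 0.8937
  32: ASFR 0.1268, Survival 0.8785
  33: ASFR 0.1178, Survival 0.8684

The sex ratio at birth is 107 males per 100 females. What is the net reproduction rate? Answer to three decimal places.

0.952

Proportion female at birth = 100 / (100 + 107) = 0.48309.
Survival-weighted fertility by age (1·fₓ·Sₓ):
  23: 1 × 0.1856 × 0.9770 = 0.18133
  24: 1 × 0.2144 × 0.9646 = 0.20681
  25: 1 × 0.2346 × 0.9578 = 0.22470
  26: 1 × 0.2468 × 0.9431 = 0.23276
  27: 1 × 0.2305 × 0.9313 = 0.21466
  28: 1 × 0.2419 × 0.9136 = 0.22100
  29: 1 × 0.2183 × 0.9014 = 0.19678
  30: 1 × 0.1590 × 0.8952 = 0.14234
  31: 1 × 0.1522 × 0.8937 = 0.13602
  32: 1 × 0.1268 × 0.8785 = 0.11139
  33: 1 × 0.1178 × 0.8684 = 0.10230
Sum = 1.97009
NRR = 0.48309 × 1.97009 = 0.95173
With NRR below 1 the population is below replacement fertility.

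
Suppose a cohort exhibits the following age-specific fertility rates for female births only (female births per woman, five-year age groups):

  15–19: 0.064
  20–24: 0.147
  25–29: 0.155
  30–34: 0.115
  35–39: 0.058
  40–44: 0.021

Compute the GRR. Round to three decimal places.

Sum of female ASFRs = 0.064 + 0.147 + 0.155 + 0.115 + 0.058 + 0.021 = 0.560
GRR = 5 × 0.560 = 2.8

2.800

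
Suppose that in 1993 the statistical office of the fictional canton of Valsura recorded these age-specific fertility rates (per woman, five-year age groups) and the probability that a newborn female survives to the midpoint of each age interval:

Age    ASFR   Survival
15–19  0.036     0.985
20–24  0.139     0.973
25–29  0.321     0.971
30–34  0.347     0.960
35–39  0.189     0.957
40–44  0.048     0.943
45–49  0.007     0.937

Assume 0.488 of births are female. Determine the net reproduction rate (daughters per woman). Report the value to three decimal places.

2.558

Proportion female at birth = 0.488.
Survival-weighted fertility by age (5·fₓ·Sₓ):
  15–19: 5 × 0.036 × 0.985 = 0.17730
  20–24: 5 × 0.139 × 0.973 = 0.67624
  25–29: 5 × 0.321 × 0.971 = 1.55846
  30–34: 5 × 0.347 × 0.960 = 1.66560
  35–39: 5 × 0.189 × 0.957 = 0.90437
  40–44: 5 × 0.048 × 0.943 = 0.22632
  45–49: 5 × 0.007 × 0.937 = 0.03280
Sum = 5.24109
NRR = 0.488 × 5.24109 = 2.55765
With NRR above 1 the population is above replacement fertility.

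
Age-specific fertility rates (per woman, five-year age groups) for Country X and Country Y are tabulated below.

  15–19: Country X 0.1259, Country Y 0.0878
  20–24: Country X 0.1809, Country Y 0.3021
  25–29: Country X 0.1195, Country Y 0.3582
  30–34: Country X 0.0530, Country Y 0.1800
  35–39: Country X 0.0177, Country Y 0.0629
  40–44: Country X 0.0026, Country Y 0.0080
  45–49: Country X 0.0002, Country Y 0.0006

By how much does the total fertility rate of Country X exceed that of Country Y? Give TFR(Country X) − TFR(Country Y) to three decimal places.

-2.499

Country X:
  Sum of ASFRs = 0.1259 + 0.1809 + 0.1195 + 0.0530 + 0.0177 + 0.0026 + 0.0002 = 0.4998
  TFR = 5 × 0.4998 = 2.499
Country Y:
  Sum of ASFRs = 0.0878 + 0.3021 + 0.3582 + 0.1800 + 0.0629 + 0.0080 + 0.0006 = 0.9996
  TFR = 5 × 0.9996 = 4.998
Difference = 2.499 − 4.998 = -2.499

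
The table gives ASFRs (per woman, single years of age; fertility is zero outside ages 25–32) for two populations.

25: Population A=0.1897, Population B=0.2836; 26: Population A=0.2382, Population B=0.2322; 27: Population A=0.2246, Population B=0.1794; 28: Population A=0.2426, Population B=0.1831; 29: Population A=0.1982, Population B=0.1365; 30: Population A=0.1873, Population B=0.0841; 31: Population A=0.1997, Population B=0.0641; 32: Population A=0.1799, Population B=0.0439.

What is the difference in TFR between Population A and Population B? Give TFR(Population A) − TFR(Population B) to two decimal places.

Population A:
  Sum of ASFRs = 0.1897 + 0.2382 + 0.2246 + 0.2426 + 0.1982 + 0.1873 + 0.1997 + 0.1799 = 1.6602
  TFR = 1.6602
Population B:
  Sum of ASFRs = 0.2836 + 0.2322 + 0.1794 + 0.1831 + 0.1365 + 0.0841 + 0.0641 + 0.0439 = 1.2069
  TFR = 1.2069
Difference = 1.6602 − 1.2069 = 0.4533

0.45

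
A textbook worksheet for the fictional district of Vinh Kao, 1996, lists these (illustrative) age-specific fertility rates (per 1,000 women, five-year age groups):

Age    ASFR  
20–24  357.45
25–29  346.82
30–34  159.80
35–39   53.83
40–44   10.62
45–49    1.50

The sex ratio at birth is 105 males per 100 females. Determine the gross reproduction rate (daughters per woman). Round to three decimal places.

Proportion female at birth = 100 / (100 + 105) = 0.48780.
Sum of ASFRs = 357.45 + 346.82 + 159.80 + 53.83 + 10.62 + 1.50 = 930.02
TFR = 5 × 930.02 / 1000 = 4.6501
GRR = 0.48780 × 4.6501 = 2.26832

2.268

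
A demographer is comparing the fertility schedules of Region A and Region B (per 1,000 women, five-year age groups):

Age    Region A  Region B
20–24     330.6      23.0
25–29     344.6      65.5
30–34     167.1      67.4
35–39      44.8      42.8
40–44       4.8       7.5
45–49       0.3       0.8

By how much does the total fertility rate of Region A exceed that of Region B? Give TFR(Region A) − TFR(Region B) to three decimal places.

3.426

Region A:
  Sum of ASFRs = 330.6 + 344.6 + 167.1 + 44.8 + 4.8 + 0.3 = 892.2
  TFR = 5 × 892.2 / 1000 = 4.461
Region B:
  Sum of ASFRs = 23.0 + 65.5 + 67.4 + 42.8 + 7.5 + 0.8 = 207.0
  TFR = 5 × 207.0 / 1000 = 1.035
Difference = 4.461 − 1.035 = 3.426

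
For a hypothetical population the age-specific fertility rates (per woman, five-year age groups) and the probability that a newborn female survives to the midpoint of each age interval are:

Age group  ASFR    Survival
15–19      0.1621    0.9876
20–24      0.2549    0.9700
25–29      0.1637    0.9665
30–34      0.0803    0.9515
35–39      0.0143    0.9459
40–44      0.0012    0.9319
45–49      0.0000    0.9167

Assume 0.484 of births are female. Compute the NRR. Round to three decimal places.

Proportion female at birth = 0.484.
Weighting each age-specific rate by interval width and survival:
  15–19: 5 × 0.1621 × 0.9876 = 0.80045
  20–24: 5 × 0.2549 × 0.9700 = 1.23627
  25–29: 5 × 0.1637 × 0.9665 = 0.79108
  30–34: 5 × 0.0803 × 0.9515 = 0.38203
  35–39: 5 × 0.0143 × 0.9459 = 0.06763
  40–44: 5 × 0.0012 × 0.9319 = 0.00559
  45–49: 5 × 0.0000 × 0.9167 = 0.00000
Sum = 3.28305
NRR = 0.484 × 3.28305 = 1.58900
NRR > 1, so each generation more than replaces itself.

1.589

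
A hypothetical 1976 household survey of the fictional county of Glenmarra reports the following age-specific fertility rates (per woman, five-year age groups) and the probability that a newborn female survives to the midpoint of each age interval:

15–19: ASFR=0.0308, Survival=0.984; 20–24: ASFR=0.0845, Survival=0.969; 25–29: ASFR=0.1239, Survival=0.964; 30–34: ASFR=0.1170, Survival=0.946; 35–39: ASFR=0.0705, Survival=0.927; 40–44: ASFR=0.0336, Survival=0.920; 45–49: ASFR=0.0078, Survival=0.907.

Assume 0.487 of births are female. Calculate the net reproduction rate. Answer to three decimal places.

Proportion female at birth = 0.487.
Weighting each age-specific rate by interval width and survival:
  15–19: 5 × 0.0308 × 0.984 = 0.15154
  20–24: 5 × 0.0845 × 0.969 = 0.40940
  25–29: 5 × 0.1239 × 0.964 = 0.59720
  30–34: 5 × 0.1170 × 0.946 = 0.55341
  35–39: 5 × 0.0705 × 0.927 = 0.32677
  40–44: 5 × 0.0336 × 0.920 = 0.15456
  45–49: 5 × 0.0078 × 0.907 = 0.03537
Sum = 2.22825
NRR = 0.487 × 2.22825 = 1.08516

1.085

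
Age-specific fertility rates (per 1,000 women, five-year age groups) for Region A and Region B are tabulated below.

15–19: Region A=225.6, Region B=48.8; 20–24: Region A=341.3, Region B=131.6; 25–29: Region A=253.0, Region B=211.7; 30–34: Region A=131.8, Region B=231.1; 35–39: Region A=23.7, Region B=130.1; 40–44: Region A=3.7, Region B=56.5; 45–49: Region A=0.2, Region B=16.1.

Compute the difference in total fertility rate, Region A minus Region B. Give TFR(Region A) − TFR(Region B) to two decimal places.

Region A:
  Sum of ASFRs = 225.6 + 341.3 + 253.0 + 131.8 + 23.7 + 3.7 + 0.2 = 979.3
  TFR = 5 × 979.3 / 1000 = 4.8965
Region B:
  Sum of ASFRs = 48.8 + 131.6 + 211.7 + 231.1 + 130.1 + 56.5 + 16.1 = 825.9
  TFR = 5 × 825.9 / 1000 = 4.1295
Difference = 4.8965 − 4.1295 = 0.767

0.77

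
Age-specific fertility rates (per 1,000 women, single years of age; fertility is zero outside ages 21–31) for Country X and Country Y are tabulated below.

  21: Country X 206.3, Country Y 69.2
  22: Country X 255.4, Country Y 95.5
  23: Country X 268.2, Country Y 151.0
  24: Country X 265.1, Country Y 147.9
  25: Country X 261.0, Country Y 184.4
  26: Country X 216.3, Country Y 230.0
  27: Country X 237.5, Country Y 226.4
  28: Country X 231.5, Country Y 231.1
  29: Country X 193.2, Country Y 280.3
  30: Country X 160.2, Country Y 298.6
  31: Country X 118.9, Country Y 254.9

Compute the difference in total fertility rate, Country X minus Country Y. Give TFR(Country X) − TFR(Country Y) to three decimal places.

0.244

Country X:
  Sum of ASFRs = 206.3 + 255.4 + 268.2 + 265.1 + 261.0 + 216.3 + 237.5 + 231.5 + 193.2 + 160.2 + 118.9 = 2413.6
  TFR = 2413.6 / 1000 = 2.4136
Country Y:
  Sum of ASFRs = 69.2 + 95.5 + 151.0 + 147.9 + 184.4 + 230.0 + 226.4 + 231.1 + 280.3 + 298.6 + 254.9 = 2169.3
  TFR = 2169.3 / 1000 = 2.1693
Difference = 2.4136 − 2.1693 = 0.2443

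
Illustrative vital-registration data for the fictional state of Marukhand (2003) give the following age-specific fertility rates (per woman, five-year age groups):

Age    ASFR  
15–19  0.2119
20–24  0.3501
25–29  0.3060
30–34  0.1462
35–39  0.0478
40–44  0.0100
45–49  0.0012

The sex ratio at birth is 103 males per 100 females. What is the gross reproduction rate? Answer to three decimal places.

Proportion female at birth = 100 / (100 + 103) = 0.49261.
Sum of ASFRs = 0.2119 + 0.3501 + 0.3060 + 0.1462 + 0.0478 + 0.0100 + 0.0012 = 1.0732
TFR = 5 × 1.0732 = 5.366
GRR = 0.49261 × 5.366 = 2.64335

2.643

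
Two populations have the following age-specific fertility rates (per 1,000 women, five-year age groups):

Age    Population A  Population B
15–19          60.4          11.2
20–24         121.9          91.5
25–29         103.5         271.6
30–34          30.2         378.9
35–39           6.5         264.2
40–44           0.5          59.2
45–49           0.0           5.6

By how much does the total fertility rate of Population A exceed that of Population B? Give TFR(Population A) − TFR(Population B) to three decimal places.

Population A:
  Sum of ASFRs = 60.4 + 121.9 + 103.5 + 30.2 + 6.5 + 0.5 + 0.0 = 323.0
  TFR = 5 × 323.0 / 1000 = 1.615
Population B:
  Sum of ASFRs = 11.2 + 91.5 + 271.6 + 378.9 + 264.2 + 59.2 + 5.6 = 1082.2
  TFR = 5 × 1082.2 / 1000 = 5.411
Difference = 1.615 − 5.411 = -3.796

-3.796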